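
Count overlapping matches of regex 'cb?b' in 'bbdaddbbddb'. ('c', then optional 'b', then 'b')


Pattern: cb?b means 'c', then optional 'b', then 'b'.
Scanning 'bbdaddbbddb' position-by-position:
  Pos 0: window 'bbd' -> no
  Pos 1: window 'bda' -> no
  Pos 2: window 'dad' -> no
  Pos 3: window 'add' -> no
  Pos 4: window 'ddb' -> no
  Pos 5: window 'dbb' -> no
  Pos 6: window 'bbd' -> no
  Pos 7: window 'bdd' -> no
  Pos 8: window 'ddb' -> no
  Pos 9: window 'db' -> no
  Pos 10: window 'b' -> no
Total matches: 0

0


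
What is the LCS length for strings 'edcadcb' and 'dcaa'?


DP table for LCS of 'edcadcb' and 'dcaa':
       d  c  a  a
    0  0  0  0  0
  e 0  0  0  0  0
  d 0  1  1  1  1
  c 0  1  2  2  2
  a 0  1  2  3  3
  d 0  1  2  3  3
  c 0  1  2  3  3
  b 0  1  2  3  3
LCS: 'dca'
LCS length = 3

3


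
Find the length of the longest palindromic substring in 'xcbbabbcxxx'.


Scanning 'xcbbabbcxxx' for palindromic substrings.
Substring at positions 0-8: 'xcbbabbcx'.
Check: reverse('xcbbabbcx') = 'xcbbabbcx' -> palindrome confirmed.
Neighbouring characters ('-' / 'x') break symmetry, so it cannot extend further.
No longer palindromic substring exists; longest length = 9

9


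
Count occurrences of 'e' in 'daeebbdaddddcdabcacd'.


Scanning 'daeebbdaddddcdabcacd' for 'e':
  Position 2: 'e' -> MATCH (count: 1)
  Position 3: 'e' -> MATCH (count: 2)
Total occurrences of 'e': 2

2


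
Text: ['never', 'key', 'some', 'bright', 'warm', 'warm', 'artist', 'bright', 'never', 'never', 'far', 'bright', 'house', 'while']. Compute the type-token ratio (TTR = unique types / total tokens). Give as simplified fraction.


Tokens: 14
Unique types: ('artist', 'bright', 'far', 'house', 'key', 'never', 'some', 'warm', 'while') = 9
TTR = 9/14
Already in lowest terms.

9/14


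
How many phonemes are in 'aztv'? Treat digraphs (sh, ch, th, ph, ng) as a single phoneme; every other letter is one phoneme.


Parsing 'aztv' greedily, digraphs first:
  'a' -> vowel phoneme (phonemes so far: 1)
  'z' -> consonant phoneme (phonemes so far: 2)
  't' -> consonant phoneme (phonemes so far: 3)
  'v' -> consonant phoneme (phonemes so far: 4)
Total phonemes: 4

4


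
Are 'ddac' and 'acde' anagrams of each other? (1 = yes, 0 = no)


Sort characters of 'ddac': 'acdd'
Sort characters of 'acde': 'acde'
Sorted forms differ -> they are NOT anagrams
Result: 0

0


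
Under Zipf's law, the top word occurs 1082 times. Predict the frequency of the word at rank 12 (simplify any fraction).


Zipf's law: freq(rank) = f1 / rank
f1 = 1082, rank = 12
freq = 1082 / 12
GCD(1082, 12) = 2
Simplified: 541/6

541/6


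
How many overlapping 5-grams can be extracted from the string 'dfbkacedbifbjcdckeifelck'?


String 'dfbkacedbifbjcdckeifelck' has length L = 24.
Number of overlapping n-grams = L - n + 1
Substituting: 24 - 5 + 1 = 20

20


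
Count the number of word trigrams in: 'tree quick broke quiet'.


Word trigrams from [4] words:
  Trigram 1: (tree quick broke)
  Trigram 2: (quick broke quiet)
Total word trigrams: 4 - 2 = 2

2


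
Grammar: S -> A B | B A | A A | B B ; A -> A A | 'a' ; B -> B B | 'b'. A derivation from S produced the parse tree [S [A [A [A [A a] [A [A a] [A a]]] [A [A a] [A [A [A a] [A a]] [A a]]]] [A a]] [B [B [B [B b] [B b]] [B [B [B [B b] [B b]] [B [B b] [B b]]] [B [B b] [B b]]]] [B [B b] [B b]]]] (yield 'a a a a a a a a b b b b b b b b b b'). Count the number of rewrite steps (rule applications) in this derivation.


Every bracketed nonterminal node [X ...] in the tree is produced by exactly one rule application.
Reading the tree off as a leftmost derivation:
  Step 1: S  =>  A B   (applied S -> A B)
  Step 2: A B  =>  A A B   (applied A -> A A)
  Step 3: A A B  =>  A A A B   (applied A -> A A)
  Step 4: A A A B  =>  A A A A B   (applied A -> A A)
  Step 5: A A A A B  =>  a A A A B   (applied A -> a)
  Step 6: a A A A B  =>  a A A A A B   (applied A -> A A)
  Step 7: a A A A A B  =>  a a A A A B   (applied A -> a)
  Step 8: a a A A A B  =>  a a a A A B   (applied A -> a)
  Step 9: a a a A A B  =>  a a a A A A B   (applied A -> A A)
  Step 10: a a a A A A B  =>  a a a a A A B   (applied A -> a)
  Step 11: a a a a A A B  =>  a a a a A A A B   (applied A -> A A)
  Step 12: a a a a A A A B  =>  a a a a A A A A B   (applied A -> A A)
  Step 13: a a a a A A A A B  =>  a a a a a A A A B   (applied A -> a)
  Step 14: a a a a a A A A B  =>  a a a a a a A A B   (applied A -> a)
  Step 15: a a a a a a A A B  =>  a a a a a a a A B   (applied A -> a)
  Step 16: a a a a a a a A B  =>  a a a a a a a a B   (applied A -> a)
  Step 17: a a a a a a a a B  =>  a a a a a a a a B B   (applied B -> B B)
  Step 18: a a a a a a a a B B  =>  a a a a a a a a B B B   (applied B -> B B)
  Step 19: a a a a a a a a B B B  =>  a a a a a a a a B B B B   (applied B -> B B)
  Step 20: a a a a a a a a B B B B  =>  a a a a a a a a b B B B   (applied B -> b)
  Step 21: a a a a a a a a b B B B  =>  a a a a a a a a b b B B   (applied B -> b)
  Step 22: a a a a a a a a b b B B  =>  a a a a a a a a b b B B B   (applied B -> B B)
  Step 23: a a a a a a a a b b B B B  =>  a a a a a a a a b b B B B B   (applied B -> B B)
  Step 24: a a a a a a a a b b B B B B  =>  a a a a a a a a b b B B B B B   (applied B -> B B)
  Step 25: a a a a a a a a b b B B B B B  =>  a a a a a a a a b b b B B B B   (applied B -> b)
  Step 26: a a a a a a a a b b b B B B B  =>  a a a a a a a a b b b b B B B   (applied B -> b)
  Step 27: a a a a a a a a b b b b B B B  =>  a a a a a a a a b b b b B B B B   (applied B -> B B)
  Step 28: a a a a a a a a b b b b B B B B  =>  a a a a a a a a b b b b b B B B   (applied B -> b)
  Step 29: a a a a a a a a b b b b b B B B  =>  a a a a a a a a b b b b b b B B   (applied B -> b)
  Step 30: a a a a a a a a b b b b b b B B  =>  a a a a a a a a b b b b b b B B B   (applied B -> B B)
  Step 31: a a a a a a a a b b b b b b B B B  =>  a a a a a a a a b b b b b b b B B   (applied B -> b)
  Step 32: a a a a a a a a b b b b b b b B B  =>  a a a a a a a a b b b b b b b b B   (applied B -> b)
  Step 33: a a a a a a a a b b b b b b b b B  =>  a a a a a a a a b b b b b b b b B B   (applied B -> B B)
  Step 34: a a a a a a a a b b b b b b b b B B  =>  a a a a a a a a b b b b b b b b b B   (applied B -> b)
  Step 35: a a a a a a a a b b b b b b b b b B  =>  a a a a a a a a b b b b b b b b b b   (applied B -> b)
Final yield: a a a a a a a a b b b b b b b b b b
Total rewrite steps: 35

35


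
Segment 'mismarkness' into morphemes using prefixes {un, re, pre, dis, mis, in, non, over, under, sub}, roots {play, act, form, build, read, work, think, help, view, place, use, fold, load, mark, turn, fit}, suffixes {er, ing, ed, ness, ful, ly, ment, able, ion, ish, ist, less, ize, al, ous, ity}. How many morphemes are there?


Segmenting 'mismarkness' against the inventory:
  'mis' -> prefix (morpheme 1)
  'mark' -> root (morpheme 2)
  'ness' -> suffix (morpheme 3)
Total morphemes: 3

3


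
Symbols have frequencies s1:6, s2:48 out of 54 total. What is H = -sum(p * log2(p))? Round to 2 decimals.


Computing entropy H = -sum(p_i * log2(p_i)):
  s1: p = 6/54 = 0.1111, -p*log2(p) = 0.3522
  s2: p = 48/54 = 0.8889, -p*log2(p) = 0.1510
H = sum of terms = 0.5032
Rounded to 2 decimals: 0.50

0.50


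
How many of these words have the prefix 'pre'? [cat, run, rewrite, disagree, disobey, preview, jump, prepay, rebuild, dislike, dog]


Checking each word for prefix 'pre':
  'cat' -> no (count: 0)
  'run' -> no (count: 0)
  'rewrite' -> no (count: 0)
  'disagree' -> no (count: 0)
  'disobey' -> no (count: 0)
  'preview' -> YES, starts with 'pre' (count: 1)
  'jump' -> no (count: 1)
  'prepay' -> YES, starts with 'pre' (count: 2)
  'rebuild' -> no (count: 2)
  'dislike' -> no (count: 2)
  'dog' -> no (count: 2)
Total with prefix 'pre': 2

2


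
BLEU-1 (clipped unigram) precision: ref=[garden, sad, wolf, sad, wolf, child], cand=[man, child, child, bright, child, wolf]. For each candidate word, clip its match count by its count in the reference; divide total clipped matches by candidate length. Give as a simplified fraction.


Reference word counts: {'child': 1, 'garden': 1, 'sad': 2, 'wolf': 2}
Checking each candidate word (with clipping):
  'man' -> not in reference -> no match (matches: 0)
  'child' -> in reference (ref count 1, used 1/1) -> match (matches: 1)
  'child' -> ref count 1 already used up (1/1) -> clipped, no match (matches: 1)
  'bright' -> not in reference -> no match (matches: 1)
  'child' -> ref count 1 already used up (1/1) -> clipped, no match (matches: 1)
  'wolf' -> in reference (ref count 2, used 1/2) -> match (matches: 2)
Clipped matches: 2, Candidate length: 6
Precision = 2/6 = 1/3

1/3


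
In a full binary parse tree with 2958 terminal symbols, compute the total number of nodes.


Leaf nodes (terminals): 2958
Internal nodes = n - 1 = 2958 - 1 = 2957
Total = leaves + internal = 2958 + 2957 = 5915

5915


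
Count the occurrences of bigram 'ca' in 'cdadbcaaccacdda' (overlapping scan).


Scanning 'cdadbcaaccacdda' for bigram 'ca':
  Position 0: 'cd' -> no
  Position 1: 'da' -> no
  Position 2: 'ad' -> no
  Position 3: 'db' -> no
  Position 4: 'bc' -> no
  Position 5: 'ca' -> MATCH
  Position 6: 'aa' -> no
  Position 7: 'ac' -> no
  Position 8: 'cc' -> no
  Position 9: 'ca' -> MATCH
  Position 10: 'ac' -> no
  Position 11: 'cd' -> no
  Position 12: 'dd' -> no
  Position 13: 'da' -> no
Total matches: 2

2


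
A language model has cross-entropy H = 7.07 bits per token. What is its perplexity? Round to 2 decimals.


Perplexity formula: PP = 2^H
H = 7.07
PP = 2^7.07
Decompose: 2^7.07 = 2^7 * 2^0.07
2^7 = 128, 2^0.07 ~ 1.0497167
PP ~ 128 * 1.0497167 = 134.3637376
Rounded to 2 decimals: 134.36

134.36


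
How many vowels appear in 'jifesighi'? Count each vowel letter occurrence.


Scanning each character of 'jifesighi':
  Position 1: 'j' -> consonant (running count: 0)
  Position 2: 'i' -> vowel (running count: 1)
  Position 3: 'f' -> consonant (running count: 1)
  Position 4: 'e' -> vowel (running count: 2)
  Position 5: 's' -> consonant (running count: 2)
  Position 6: 'i' -> vowel (running count: 3)
  Position 7: 'g' -> consonant (running count: 3)
  Position 8: 'h' -> consonant (running count: 3)
  Position 9: 'i' -> vowel (running count: 4)
Total vowels: 4

4


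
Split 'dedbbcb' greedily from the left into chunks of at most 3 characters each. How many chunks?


'dedbbcb' has 7 characters.
Chunking with max size 3:
  Chunk 1: 'ded' (positions 0-2)
  Chunk 2: 'bbc' (positions 3-5)
  Chunk 3: 'b' (positions 6-6)
Total chunks: ceil(7 / 3) = 3

3


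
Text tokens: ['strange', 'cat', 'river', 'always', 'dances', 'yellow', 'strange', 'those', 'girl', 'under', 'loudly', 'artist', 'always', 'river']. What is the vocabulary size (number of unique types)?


Listing all tokens and tracking unique types:
  Token 1: 'strange' -> NEW (unique so far: 1)
  Token 2: 'cat' -> NEW (unique so far: 2)
  Token 3: 'river' -> NEW (unique so far: 3)
  Token 4: 'always' -> NEW (unique so far: 4)
  Token 5: 'dances' -> NEW (unique so far: 5)
  Token 6: 'yellow' -> NEW (unique so far: 6)
  Token 7: 'strange' -> duplicate (unique so far: 6)
  Token 8: 'those' -> NEW (unique so far: 7)
  Token 9: 'girl' -> NEW (unique so far: 8)
  Token 10: 'under' -> NEW (unique so far: 9)
  Token 11: 'loudly' -> NEW (unique so far: 10)
  Token 12: 'artist' -> NEW (unique so far: 11)
  Token 13: 'always' -> duplicate (unique so far: 11)
  Token 14: 'river' -> duplicate (unique so far: 11)
Unique types: ('always', 'artist', 'cat', 'dances', 'girl', 'loudly', 'river', 'strange', 'those', 'under', 'yellow')
Vocabulary size: 11

11


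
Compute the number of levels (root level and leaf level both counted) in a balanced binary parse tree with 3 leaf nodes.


In a balanced binary tree with n leaves the deepest leaf is ceil(log2(n)) edges below the root,
so counting node levels inclusive of root and leaves gives ceil(log2(n)) + 1 levels.
log2(3) = 1.5850
ceil(1.5850) = 2
levels = 2 + 1 = 3

3


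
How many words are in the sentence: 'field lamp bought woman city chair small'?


Counting words by splitting on spaces:
  Word 1: 'field'
  Word 2: 'lamp'
  Word 3: 'bought'
  Word 4: 'woman'
  Word 5: 'city'
  Word 6: 'chair'
  Word 7: 'small'
Total words: 7

7


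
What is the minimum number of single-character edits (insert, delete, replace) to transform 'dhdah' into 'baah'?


Building DP table for s1='dhdah' (len 5) and s2='baah' (len 4):
       b  a  a  h
    0  1  2  3  4
  d 1  1  2  3  4
  h 2  2  2  3  3
  d 3  3  3  3  4
  a 4  4  3  3  4
  h 5  5  4  4  3
Edit distance = dp[5][4] = 3

3


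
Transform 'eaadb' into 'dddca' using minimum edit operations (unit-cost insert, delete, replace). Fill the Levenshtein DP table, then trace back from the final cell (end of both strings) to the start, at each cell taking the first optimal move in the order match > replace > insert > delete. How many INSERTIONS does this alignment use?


Edit distance = 5. Backtracking from cell (5, 5) with preference match > replace > insert > delete,
then listing the resulting alignment 'eaadb' -> 'dddca' left to right:
  Step 1: replace e->d
  Step 2: replace a->d
  Step 3: replace a->d
  Step 4: replace d->c
  Step 5: replace b->a
Total insertions: 0

0


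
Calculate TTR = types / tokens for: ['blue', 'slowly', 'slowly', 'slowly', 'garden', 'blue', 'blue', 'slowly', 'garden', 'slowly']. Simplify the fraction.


Tokens: 10
Unique types: ('blue', 'garden', 'slowly') = 3
TTR = 3/10
Already in lowest terms.

3/10


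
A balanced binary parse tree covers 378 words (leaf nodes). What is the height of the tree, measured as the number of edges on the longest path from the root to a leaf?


In a balanced binary tree with n leaves the deepest leaf is ceil(log2(n)) edges below the root.
log2(378) = 8.5622
ceil(8.5622) = 9
height (edges) = 9

9


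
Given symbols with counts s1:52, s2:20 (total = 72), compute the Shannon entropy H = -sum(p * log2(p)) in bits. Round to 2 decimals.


Computing entropy H = -sum(p_i * log2(p_i)):
  s1: p = 52/72 = 0.7222, -p*log2(p) = 0.3391
  s2: p = 20/72 = 0.2778, -p*log2(p) = 0.5133
H = sum of terms = 0.8524
Rounded to 2 decimals: 0.85

0.85


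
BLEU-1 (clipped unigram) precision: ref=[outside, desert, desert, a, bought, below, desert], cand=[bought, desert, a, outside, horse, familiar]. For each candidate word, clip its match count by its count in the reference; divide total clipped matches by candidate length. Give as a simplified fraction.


Reference word counts: {'a': 1, 'below': 1, 'bought': 1, 'desert': 3, 'outside': 1}
Checking each candidate word (with clipping):
  'bought' -> in reference (ref count 1, used 1/1) -> match (matches: 1)
  'desert' -> in reference (ref count 3, used 1/3) -> match (matches: 2)
  'a' -> in reference (ref count 1, used 1/1) -> match (matches: 3)
  'outside' -> in reference (ref count 1, used 1/1) -> match (matches: 4)
  'horse' -> not in reference -> no match (matches: 4)
  'familiar' -> not in reference -> no match (matches: 4)
Clipped matches: 4, Candidate length: 6
Precision = 4/6 = 2/3

2/3


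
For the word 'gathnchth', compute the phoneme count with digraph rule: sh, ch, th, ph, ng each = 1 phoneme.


Parsing 'gathnchth' greedily, digraphs first:
  'g' -> consonant phoneme (phonemes so far: 1)
  'a' -> vowel phoneme (phonemes so far: 2)
  'th' -> digraph (1 consonant phoneme) (phonemes so far: 3)
  'n' -> consonant phoneme (phonemes so far: 4)
  'ch' -> digraph (1 consonant phoneme) (phonemes so far: 5)
  'th' -> digraph (1 consonant phoneme) (phonemes so far: 6)
Total phonemes: 6

6


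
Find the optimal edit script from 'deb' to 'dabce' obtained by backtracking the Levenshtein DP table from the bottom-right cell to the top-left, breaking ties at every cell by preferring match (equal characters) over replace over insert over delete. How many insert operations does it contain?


Edit distance = 3. Backtracking from cell (3, 5) with preference match > replace > insert > delete,
then listing the resulting alignment 'deb' -> 'dabce' left to right:
  Step 1: keep 'd'
  Step 2: replace e->a
  Step 3: keep 'b'
  Step 4: insert 'c' [insertion #1]
  Step 5: insert 'e' [insertion #2]
Total insertions: 2

2


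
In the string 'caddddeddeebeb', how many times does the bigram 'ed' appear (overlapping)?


Scanning 'caddddeddeebeb' for bigram 'ed':
  Position 0: 'ca' -> no
  Position 1: 'ad' -> no
  Position 2: 'dd' -> no
  Position 3: 'dd' -> no
  Position 4: 'dd' -> no
  Position 5: 'de' -> no
  Position 6: 'ed' -> MATCH
  Position 7: 'dd' -> no
  Position 8: 'de' -> no
  Position 9: 'ee' -> no
  Position 10: 'eb' -> no
  Position 11: 'be' -> no
  Position 12: 'eb' -> no
Total matches: 1

1


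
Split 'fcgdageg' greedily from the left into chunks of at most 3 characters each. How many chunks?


'fcgdageg' has 8 characters.
Chunking with max size 3:
  Chunk 1: 'fcg' (positions 0-2)
  Chunk 2: 'dag' (positions 3-5)
  Chunk 3: 'eg' (positions 6-7)
Total chunks: ceil(8 / 3) = 3

3


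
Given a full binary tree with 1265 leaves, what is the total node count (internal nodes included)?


Leaf nodes (terminals): 1265
Internal nodes = n - 1 = 1265 - 1 = 1264
Total = leaves + internal = 1265 + 1264 = 2529

2529


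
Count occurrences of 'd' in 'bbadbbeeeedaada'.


Scanning 'bbadbbeeeedaada' for 'd':
  Position 3: 'd' -> MATCH (count: 1)
  Position 10: 'd' -> MATCH (count: 2)
  Position 13: 'd' -> MATCH (count: 3)
Total occurrences of 'd': 3

3


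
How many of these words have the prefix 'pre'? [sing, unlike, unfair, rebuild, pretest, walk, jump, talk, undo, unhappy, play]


Checking each word for prefix 'pre':
  'sing' -> no (count: 0)
  'unlike' -> no (count: 0)
  'unfair' -> no (count: 0)
  'rebuild' -> no (count: 0)
  'pretest' -> YES, starts with 'pre' (count: 1)
  'walk' -> no (count: 1)
  'jump' -> no (count: 1)
  'talk' -> no (count: 1)
  'undo' -> no (count: 1)
  'unhappy' -> no (count: 1)
  'play' -> no (count: 1)
Total with prefix 'pre': 1

1


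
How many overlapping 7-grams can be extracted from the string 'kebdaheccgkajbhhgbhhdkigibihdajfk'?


String 'kebdaheccgkajbhhgbhhdkigibihdajfk' has length L = 33.
Number of overlapping n-grams = L - n + 1
Substituting: 33 - 7 + 1 = 27

27


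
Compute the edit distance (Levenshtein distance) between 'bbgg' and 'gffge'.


Building DP table for s1='bbgg' (len 4) and s2='gffge' (len 5):
       g  f  f  g  e
    0  1  2  3  4  5
  b 1  1  2  3  4  5
  b 2  2  2  3  4  5
  g 3  2  3  3  3  4
  g 4  3  3  4  3  4
Edit distance = dp[4][5] = 4

4


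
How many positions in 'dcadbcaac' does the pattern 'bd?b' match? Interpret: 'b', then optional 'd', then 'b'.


Pattern: bd?b means 'b', then optional 'd', then 'b'.
Scanning 'dcadbcaac' position-by-position:
  Pos 0: window 'dca' -> no
  Pos 1: window 'cad' -> no
  Pos 2: window 'adb' -> no
  Pos 3: window 'dbc' -> no
  Pos 4: window 'bca' -> no
  Pos 5: window 'caa' -> no
  Pos 6: window 'aac' -> no
  Pos 7: window 'ac' -> no
  Pos 8: window 'c' -> no
Total matches: 0

0


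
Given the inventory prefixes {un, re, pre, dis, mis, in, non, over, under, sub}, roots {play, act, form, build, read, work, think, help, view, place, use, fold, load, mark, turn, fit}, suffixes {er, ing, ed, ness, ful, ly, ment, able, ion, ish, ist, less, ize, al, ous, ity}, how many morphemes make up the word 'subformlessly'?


Segmenting 'subformlessly' against the inventory:
  'sub' -> prefix (morpheme 1)
  'form' -> root (morpheme 2)
  'less' -> suffix (morpheme 3)
  'ly' -> suffix (morpheme 4)
Total morphemes: 4

4


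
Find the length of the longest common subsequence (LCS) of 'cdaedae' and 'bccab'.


DP table for LCS of 'cdaedae' and 'bccab':
       b  c  c  a  b
    0  0  0  0  0  0
  c 0  0  1  1  1  1
  d 0  0  1  1  1  1
  a 0  0  1  1  2  2
  e 0  0  1  1  2  2
  d 0  0  1  1  2  2
  a 0  0  1  1  2  2
  e 0  0  1  1  2  2
LCS: 'ca'
LCS length = 2

2


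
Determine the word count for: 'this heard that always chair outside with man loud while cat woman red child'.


Counting words by splitting on spaces:
  Word 1: 'this'
  Word 2: 'heard'
  Word 3: 'that'
  Word 4: 'always'
  Word 5: 'chair'
  Word 6: 'outside'
  Word 7: 'with'
  Word 8: 'man'
  Word 9: 'loud'
  Word 10: 'while'
  Word 11: 'cat'
  Word 12: 'woman'
  Word 13: 'red'
  Word 14: 'child'
Total words: 14

14


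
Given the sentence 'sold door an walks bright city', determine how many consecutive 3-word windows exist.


Word trigrams from [6] words:
  Trigram 1: (sold door an)
  Trigram 2: (door an walks)
  Trigram 3: (an walks bright)
  Trigram 4: (walks bright city)
Total word trigrams: 6 - 2 = 4

4


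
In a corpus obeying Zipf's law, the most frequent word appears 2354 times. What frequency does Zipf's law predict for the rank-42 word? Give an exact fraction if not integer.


Zipf's law: freq(rank) = f1 / rank
f1 = 2354, rank = 42
freq = 2354 / 42
GCD(2354, 42) = 2
Simplified: 1177/21

1177/21


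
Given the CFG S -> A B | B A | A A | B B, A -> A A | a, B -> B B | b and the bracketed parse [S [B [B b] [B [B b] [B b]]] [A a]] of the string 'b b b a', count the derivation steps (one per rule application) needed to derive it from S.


Every bracketed nonterminal node [X ...] in the tree is produced by exactly one rule application.
Reading the tree off as a leftmost derivation:
  Step 1: S  =>  B A   (applied S -> B A)
  Step 2: B A  =>  B B A   (applied B -> B B)
  Step 3: B B A  =>  b B A   (applied B -> b)
  Step 4: b B A  =>  b B B A   (applied B -> B B)
  Step 5: b B B A  =>  b b B A   (applied B -> b)
  Step 6: b b B A  =>  b b b A   (applied B -> b)
  Step 7: b b b A  =>  b b b a   (applied A -> a)
Final yield: b b b a
Total rewrite steps: 7

7


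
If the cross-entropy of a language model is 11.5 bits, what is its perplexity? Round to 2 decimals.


Perplexity formula: PP = 2^H
H = 11.5
PP = 2^11.5
Decompose: 2^11.5 = 2^11 * 2^0.5 = 2^11 * sqrt(2)
2^11 = 2048, sqrt(2) ~ 1.4142136
PP ~ 2048 * 1.4142136 = 2896.3094528
Rounded to 2 decimals: 2896.31

2896.31


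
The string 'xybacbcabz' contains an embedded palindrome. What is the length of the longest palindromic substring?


Scanning 'xybacbcabz' for palindromic substrings.
Substring at positions 2-8: 'bacbcab'.
Check: reverse('bacbcab') = 'bacbcab' -> palindrome confirmed.
Neighbouring characters ('y' / 'z') break symmetry, so it cannot extend further.
No longer palindromic substring exists; longest length = 7

7


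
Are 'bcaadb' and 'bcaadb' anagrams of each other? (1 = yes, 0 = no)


Sort characters of 'bcaadb': 'aabbcd'
Sort characters of 'bcaadb': 'aabbcd'
Sorted forms match -> they ARE anagrams
Result: 1

1


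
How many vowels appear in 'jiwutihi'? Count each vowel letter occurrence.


Scanning each character of 'jiwutihi':
  Position 1: 'j' -> consonant (running count: 0)
  Position 2: 'i' -> vowel (running count: 1)
  Position 3: 'w' -> consonant (running count: 1)
  Position 4: 'u' -> vowel (running count: 2)
  Position 5: 't' -> consonant (running count: 2)
  Position 6: 'i' -> vowel (running count: 3)
  Position 7: 'h' -> consonant (running count: 3)
  Position 8: 'i' -> vowel (running count: 4)
Total vowels: 4

4


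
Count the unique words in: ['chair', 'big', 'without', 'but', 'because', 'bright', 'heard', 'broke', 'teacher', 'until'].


Listing all tokens and tracking unique types:
  Token 1: 'chair' -> NEW (unique so far: 1)
  Token 2: 'big' -> NEW (unique so far: 2)
  Token 3: 'without' -> NEW (unique so far: 3)
  Token 4: 'but' -> NEW (unique so far: 4)
  Token 5: 'because' -> NEW (unique so far: 5)
  Token 6: 'bright' -> NEW (unique so far: 6)
  Token 7: 'heard' -> NEW (unique so far: 7)
  Token 8: 'broke' -> NEW (unique so far: 8)
  Token 9: 'teacher' -> NEW (unique so far: 9)
  Token 10: 'until' -> NEW (unique so far: 10)
Unique types: ('because', 'big', 'bright', 'broke', 'but', 'chair', 'heard', 'teacher', 'until', 'without')
Vocabulary size: 10

10


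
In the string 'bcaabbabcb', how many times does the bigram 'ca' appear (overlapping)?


Scanning 'bcaabbabcb' for bigram 'ca':
  Position 0: 'bc' -> no
  Position 1: 'ca' -> MATCH
  Position 2: 'aa' -> no
  Position 3: 'ab' -> no
  Position 4: 'bb' -> no
  Position 5: 'ba' -> no
  Position 6: 'ab' -> no
  Position 7: 'bc' -> no
  Position 8: 'cb' -> no
Total matches: 1

1


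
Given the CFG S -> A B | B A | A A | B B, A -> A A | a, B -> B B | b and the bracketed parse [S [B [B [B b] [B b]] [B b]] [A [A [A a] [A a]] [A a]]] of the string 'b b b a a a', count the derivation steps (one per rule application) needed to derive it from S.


Every bracketed nonterminal node [X ...] in the tree is produced by exactly one rule application.
Reading the tree off as a leftmost derivation:
  Step 1: S  =>  B A   (applied S -> B A)
  Step 2: B A  =>  B B A   (applied B -> B B)
  Step 3: B B A  =>  B B B A   (applied B -> B B)
  Step 4: B B B A  =>  b B B A   (applied B -> b)
  Step 5: b B B A  =>  b b B A   (applied B -> b)
  Step 6: b b B A  =>  b b b A   (applied B -> b)
  Step 7: b b b A  =>  b b b A A   (applied A -> A A)
  Step 8: b b b A A  =>  b b b A A A   (applied A -> A A)
  Step 9: b b b A A A  =>  b b b a A A   (applied A -> a)
  Step 10: b b b a A A  =>  b b b a a A   (applied A -> a)
  Step 11: b b b a a A  =>  b b b a a a   (applied A -> a)
Final yield: b b b a a a
Total rewrite steps: 11

11


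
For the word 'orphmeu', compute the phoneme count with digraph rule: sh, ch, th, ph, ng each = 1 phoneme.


Parsing 'orphmeu' greedily, digraphs first:
  'o' -> vowel phoneme (phonemes so far: 1)
  'r' -> consonant phoneme (phonemes so far: 2)
  'ph' -> digraph (1 consonant phoneme) (phonemes so far: 3)
  'm' -> consonant phoneme (phonemes so far: 4)
  'e' -> vowel phoneme (phonemes so far: 5)
  'u' -> vowel phoneme (phonemes so far: 6)
Total phonemes: 6

6


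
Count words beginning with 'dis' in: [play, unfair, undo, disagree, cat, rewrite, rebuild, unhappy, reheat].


Checking each word for prefix 'dis':
  'play' -> no (count: 0)
  'unfair' -> no (count: 0)
  'undo' -> no (count: 0)
  'disagree' -> YES, starts with 'dis' (count: 1)
  'cat' -> no (count: 1)
  'rewrite' -> no (count: 1)
  'rebuild' -> no (count: 1)
  'unhappy' -> no (count: 1)
  'reheat' -> no (count: 1)
Total with prefix 'dis': 1

1


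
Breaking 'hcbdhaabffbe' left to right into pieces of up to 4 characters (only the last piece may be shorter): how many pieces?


'hcbdhaabffbe' has 12 characters.
Chunking with max size 4:
  Chunk 1: 'hcbd' (positions 0-3)
  Chunk 2: 'haab' (positions 4-7)
  Chunk 3: 'ffbe' (positions 8-11)
Total chunks: ceil(12 / 4) = 3

3


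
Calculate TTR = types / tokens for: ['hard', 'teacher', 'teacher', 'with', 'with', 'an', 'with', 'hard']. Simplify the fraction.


Tokens: 8
Unique types: ('an', 'hard', 'teacher', 'with') = 4
TTR = 4/8
Simplify: divide both by 4 -> 1/2
TTR = 1/2

1/2


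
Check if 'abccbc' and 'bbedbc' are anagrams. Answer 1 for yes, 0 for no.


Sort characters of 'abccbc': 'abbccc'
Sort characters of 'bbedbc': 'bbbcde'
Sorted forms differ -> they are NOT anagrams
Result: 0

0


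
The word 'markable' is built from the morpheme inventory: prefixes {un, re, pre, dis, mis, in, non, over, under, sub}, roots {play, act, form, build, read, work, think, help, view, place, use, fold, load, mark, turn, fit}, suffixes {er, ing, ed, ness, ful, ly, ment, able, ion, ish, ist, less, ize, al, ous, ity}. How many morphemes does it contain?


Segmenting 'markable' against the inventory:
  'mark' -> root (morpheme 1)
  'able' -> suffix (morpheme 2)
Total morphemes: 2

2


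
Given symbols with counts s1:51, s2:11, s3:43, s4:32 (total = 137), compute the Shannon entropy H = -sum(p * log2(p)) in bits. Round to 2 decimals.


Computing entropy H = -sum(p_i * log2(p_i)):
  s1: p = 51/137 = 0.3723, -p*log2(p) = 0.5307
  s2: p = 11/137 = 0.0803, -p*log2(p) = 0.2922
  s3: p = 43/137 = 0.3139, -p*log2(p) = 0.5247
  s4: p = 32/137 = 0.2336, -p*log2(p) = 0.4901
H = sum of terms = 1.8377
Rounded to 2 decimals: 1.84

1.84


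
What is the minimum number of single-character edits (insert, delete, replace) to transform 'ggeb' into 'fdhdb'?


Building DP table for s1='ggeb' (len 4) and s2='fdhdb' (len 5):
       f  d  h  d  b
    0  1  2  3  4  5
  g 1  1  2  3  4  5
  g 2  2  2  3  4  5
  e 3  3  3  3  4  5
  b 4  4  4  4  4  4
Edit distance = dp[4][5] = 4

4


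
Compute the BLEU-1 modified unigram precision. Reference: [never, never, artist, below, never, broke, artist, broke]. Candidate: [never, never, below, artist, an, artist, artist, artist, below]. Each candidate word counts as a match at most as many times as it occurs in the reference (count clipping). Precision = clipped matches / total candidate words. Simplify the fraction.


Reference word counts: {'artist': 2, 'below': 1, 'broke': 2, 'never': 3}
Checking each candidate word (with clipping):
  'never' -> in reference (ref count 3, used 1/3) -> match (matches: 1)
  'never' -> in reference (ref count 3, used 2/3) -> match (matches: 2)
  'below' -> in reference (ref count 1, used 1/1) -> match (matches: 3)
  'artist' -> in reference (ref count 2, used 1/2) -> match (matches: 4)
  'an' -> not in reference -> no match (matches: 4)
  'artist' -> in reference (ref count 2, used 2/2) -> match (matches: 5)
  'artist' -> ref count 2 already used up (2/2) -> clipped, no match (matches: 5)
  'artist' -> ref count 2 already used up (2/2) -> clipped, no match (matches: 5)
  'below' -> ref count 1 already used up (1/1) -> clipped, no match (matches: 5)
Clipped matches: 5, Candidate length: 9
Precision = 5/9

5/9


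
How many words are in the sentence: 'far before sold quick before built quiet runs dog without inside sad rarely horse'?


Counting words by splitting on spaces:
  Word 1: 'far'
  Word 2: 'before'
  Word 3: 'sold'
  Word 4: 'quick'
  Word 5: 'before'
  Word 6: 'built'
  Word 7: 'quiet'
  Word 8: 'runs'
  Word 9: 'dog'
  Word 10: 'without'
  Word 11: 'inside'
  Word 12: 'sad'
  Word 13: 'rarely'
  Word 14: 'horse'
Total words: 14

14


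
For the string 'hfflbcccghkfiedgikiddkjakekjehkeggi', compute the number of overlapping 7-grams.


String 'hfflbcccghkfiedgikiddkjakekjehkeggi' has length L = 35.
Number of overlapping n-grams = L - n + 1
Substituting: 35 - 7 + 1 = 29

29


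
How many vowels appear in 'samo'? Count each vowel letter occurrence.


Scanning each character of 'samo':
  Position 1: 's' -> consonant (running count: 0)
  Position 2: 'a' -> vowel (running count: 1)
  Position 3: 'm' -> consonant (running count: 1)
  Position 4: 'o' -> vowel (running count: 2)
Total vowels: 2

2


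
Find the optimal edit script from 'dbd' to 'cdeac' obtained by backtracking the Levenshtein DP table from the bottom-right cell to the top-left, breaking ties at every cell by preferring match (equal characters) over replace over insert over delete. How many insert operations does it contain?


Edit distance = 4. Backtracking from cell (3, 5) with preference match > replace > insert > delete,
then listing the resulting alignment 'dbd' -> 'cdeac' left to right:
  Step 1: insert 'c' [insertion #1]
  Step 2: keep 'd'
  Step 3: insert 'e' [insertion #2]
  Step 4: replace b->a
  Step 5: replace d->c
Total insertions: 2

2


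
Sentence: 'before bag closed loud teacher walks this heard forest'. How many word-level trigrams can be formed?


Word trigrams from [9] words:
  Trigram 1: (before bag closed)
  Trigram 2: (bag closed loud)
  Trigram 3: (closed loud teacher)
  Trigram 4: (loud teacher walks)
  Trigram 5: (teacher walks this)
  Trigram 6: (walks this heard)
  Trigram 7: (this heard forest)
Total word trigrams: 9 - 2 = 7

7


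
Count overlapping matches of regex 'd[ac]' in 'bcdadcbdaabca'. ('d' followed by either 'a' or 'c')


Pattern: d[ac] means 'd' followed by either 'a' or 'c'.
Scanning 'bcdadcbdaabca' position-by-position:
  Pos 0: window 'bc' -> no
  Pos 1: window 'cd' -> no
  Pos 2: window 'da' -> MATCH
  Pos 3: window 'ad' -> no
  Pos 4: window 'dc' -> MATCH
  Pos 5: window 'cb' -> no
  Pos 6: window 'bd' -> no
  Pos 7: window 'da' -> MATCH
  Pos 8: window 'aa' -> no
  Pos 9: window 'ab' -> no
  Pos 10: window 'bc' -> no
  Pos 11: window 'ca' -> no
  Pos 12: window 'a' -> no
Total matches: 3

3


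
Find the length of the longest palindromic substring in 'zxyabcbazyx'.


Scanning 'zxyabcbazyx' for palindromic substrings.
Substring at positions 3-7: 'abcba'.
Check: reverse('abcba') = 'abcba' -> palindrome confirmed.
Neighbouring characters ('y' / 'z') break symmetry, so it cannot extend further.
No longer palindromic substring exists; longest length = 5

5


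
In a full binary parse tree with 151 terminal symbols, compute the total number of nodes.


Leaf nodes (terminals): 151
Internal nodes = n - 1 = 151 - 1 = 150
Total = leaves + internal = 151 + 150 = 301

301


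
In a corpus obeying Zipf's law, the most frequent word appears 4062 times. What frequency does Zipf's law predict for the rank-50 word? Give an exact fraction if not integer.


Zipf's law: freq(rank) = f1 / rank
f1 = 4062, rank = 50
freq = 4062 / 50
GCD(4062, 50) = 2
Simplified: 2031/25

2031/25


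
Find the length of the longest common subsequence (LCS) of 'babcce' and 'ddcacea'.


DP table for LCS of 'babcce' and 'ddcacea':
       d  d  c  a  c  e  a
    0  0  0  0  0  0  0  0
  b 0  0  0  0  0  0  0  0
  a 0  0  0  0  1  1  1  1
  b 0  0  0  0  1  1  1  1
  c 0  0  0  1  1  2  2  2
  c 0  0  0  1  1  2  2  2
  e 0  0  0  1  1  2  3  3
LCS: 'ace'
LCS length = 3

3


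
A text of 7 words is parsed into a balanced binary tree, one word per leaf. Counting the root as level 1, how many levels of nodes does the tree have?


In a balanced binary tree with n leaves the deepest leaf is ceil(log2(n)) edges below the root,
so counting node levels inclusive of root and leaves gives ceil(log2(n)) + 1 levels.
log2(7) = 2.8074
ceil(2.8074) = 3
levels = 3 + 1 = 4

4


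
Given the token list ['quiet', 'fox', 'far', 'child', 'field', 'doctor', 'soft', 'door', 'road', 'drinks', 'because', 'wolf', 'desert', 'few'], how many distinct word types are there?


Listing all tokens and tracking unique types:
  Token 1: 'quiet' -> NEW (unique so far: 1)
  Token 2: 'fox' -> NEW (unique so far: 2)
  Token 3: 'far' -> NEW (unique so far: 3)
  Token 4: 'child' -> NEW (unique so far: 4)
  Token 5: 'field' -> NEW (unique so far: 5)
  Token 6: 'doctor' -> NEW (unique so far: 6)
  Token 7: 'soft' -> NEW (unique so far: 7)
  Token 8: 'door' -> NEW (unique so far: 8)
  Token 9: 'road' -> NEW (unique so far: 9)
  Token 10: 'drinks' -> NEW (unique so far: 10)
  Token 11: 'because' -> NEW (unique so far: 11)
  Token 12: 'wolf' -> NEW (unique so far: 12)
  Token 13: 'desert' -> NEW (unique so far: 13)
  Token 14: 'few' -> NEW (unique so far: 14)
Unique types: ('because', 'child', 'desert', 'doctor', 'door', 'drinks', 'far', 'few', 'field', 'fox', 'quiet', 'road', 'soft', 'wolf')
Vocabulary size: 14

14


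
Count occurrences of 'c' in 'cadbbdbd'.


Scanning 'cadbbdbd' for 'c':
  Position 0: 'c' -> MATCH (count: 1)
Total occurrences of 'c': 1

1


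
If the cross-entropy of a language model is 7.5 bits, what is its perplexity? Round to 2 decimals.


Perplexity formula: PP = 2^H
H = 7.5
PP = 2^7.5
Decompose: 2^7.5 = 2^7 * 2^0.5 = 2^7 * sqrt(2)
2^7 = 128, sqrt(2) ~ 1.4142136
PP ~ 128 * 1.4142136 = 181.0193408
Rounded to 2 decimals: 181.02

181.02


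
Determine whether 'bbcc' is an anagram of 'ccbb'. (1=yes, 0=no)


Sort characters of 'bbcc': 'bbcc'
Sort characters of 'ccbb': 'bbcc'
Sorted forms match -> they ARE anagrams
Result: 1

1


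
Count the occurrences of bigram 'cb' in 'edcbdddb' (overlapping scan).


Scanning 'edcbdddb' for bigram 'cb':
  Position 0: 'ed' -> no
  Position 1: 'dc' -> no
  Position 2: 'cb' -> MATCH
  Position 3: 'bd' -> no
  Position 4: 'dd' -> no
  Position 5: 'dd' -> no
  Position 6: 'db' -> no
Total matches: 1

1


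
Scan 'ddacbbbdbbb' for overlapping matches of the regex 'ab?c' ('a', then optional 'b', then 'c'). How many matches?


Pattern: ab?c means 'a', then optional 'b', then 'c'.
Scanning 'ddacbbbdbbb' position-by-position:
  Pos 0: window 'dda' -> no
  Pos 1: window 'dac' -> no
  Pos 2: window 'acb' -> MATCH
  Pos 3: window 'cbb' -> no
  Pos 4: window 'bbb' -> no
  Pos 5: window 'bbd' -> no
  Pos 6: window 'bdb' -> no
  Pos 7: window 'dbb' -> no
  Pos 8: window 'bbb' -> no
  Pos 9: window 'bb' -> no
  Pos 10: window 'b' -> no
Total matches: 1

1


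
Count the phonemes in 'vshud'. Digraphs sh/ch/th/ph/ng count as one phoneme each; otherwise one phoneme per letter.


Parsing 'vshud' greedily, digraphs first:
  'v' -> consonant phoneme (phonemes so far: 1)
  'sh' -> digraph (1 consonant phoneme) (phonemes so far: 2)
  'u' -> vowel phoneme (phonemes so far: 3)
  'd' -> consonant phoneme (phonemes so far: 4)
Total phonemes: 4

4


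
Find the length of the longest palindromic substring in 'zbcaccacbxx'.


Scanning 'zbcaccacbxx' for palindromic substrings.
Substring at positions 1-8: 'bcaccacb'.
Check: reverse('bcaccacb') = 'bcaccacb' -> palindrome confirmed.
Neighbouring characters ('z' / 'x') break symmetry, so it cannot extend further.
No longer palindromic substring exists; longest length = 8

8


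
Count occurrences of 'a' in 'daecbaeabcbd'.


Scanning 'daecbaeabcbd' for 'a':
  Position 1: 'a' -> MATCH (count: 1)
  Position 5: 'a' -> MATCH (count: 2)
  Position 7: 'a' -> MATCH (count: 3)
Total occurrences of 'a': 3

3


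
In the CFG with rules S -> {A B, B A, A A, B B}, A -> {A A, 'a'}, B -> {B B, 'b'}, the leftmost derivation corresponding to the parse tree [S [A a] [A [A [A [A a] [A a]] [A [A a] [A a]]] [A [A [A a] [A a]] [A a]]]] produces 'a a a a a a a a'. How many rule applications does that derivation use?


Every bracketed nonterminal node [X ...] in the tree is produced by exactly one rule application.
Reading the tree off as a leftmost derivation:
  Step 1: S  =>  A A   (applied S -> A A)
  Step 2: A A  =>  a A   (applied A -> a)
  Step 3: a A  =>  a A A   (applied A -> A A)
  Step 4: a A A  =>  a A A A   (applied A -> A A)
  Step 5: a A A A  =>  a A A A A   (applied A -> A A)
  Step 6: a A A A A  =>  a a A A A   (applied A -> a)
  Step 7: a a A A A  =>  a a a A A   (applied A -> a)
  Step 8: a a a A A  =>  a a a A A A   (applied A -> A A)
  Step 9: a a a A A A  =>  a a a a A A   (applied A -> a)
  Step 10: a a a a A A  =>  a a a a a A   (applied A -> a)
  Step 11: a a a a a A  =>  a a a a a A A   (applied A -> A A)
  Step 12: a a a a a A A  =>  a a a a a A A A   (applied A -> A A)
  Step 13: a a a a a A A A  =>  a a a a a a A A   (applied A -> a)
  Step 14: a a a a a a A A  =>  a a a a a a a A   (applied A -> a)
  Step 15: a a a a a a a A  =>  a a a a a a a a   (applied A -> a)
Final yield: a a a a a a a a
Total rewrite steps: 15

15


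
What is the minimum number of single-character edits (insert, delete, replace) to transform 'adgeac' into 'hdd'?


Building DP table for s1='adgeac' (len 6) and s2='hdd' (len 3):
       h  d  d
    0  1  2  3
  a 1  1  2  3
  d 2  2  1  2
  g 3  3  2  2
  e 4  4  3  3
  a 5  5  4  4
  c 6  6  5  5
Edit distance = dp[6][3] = 5

5


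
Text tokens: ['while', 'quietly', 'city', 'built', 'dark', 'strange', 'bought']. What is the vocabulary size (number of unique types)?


Listing all tokens and tracking unique types:
  Token 1: 'while' -> NEW (unique so far: 1)
  Token 2: 'quietly' -> NEW (unique so far: 2)
  Token 3: 'city' -> NEW (unique so far: 3)
  Token 4: 'built' -> NEW (unique so far: 4)
  Token 5: 'dark' -> NEW (unique so far: 5)
  Token 6: 'strange' -> NEW (unique so far: 6)
  Token 7: 'bought' -> NEW (unique so far: 7)
Unique types: ('bought', 'built', 'city', 'dark', 'quietly', 'strange', 'while')
Vocabulary size: 7

7


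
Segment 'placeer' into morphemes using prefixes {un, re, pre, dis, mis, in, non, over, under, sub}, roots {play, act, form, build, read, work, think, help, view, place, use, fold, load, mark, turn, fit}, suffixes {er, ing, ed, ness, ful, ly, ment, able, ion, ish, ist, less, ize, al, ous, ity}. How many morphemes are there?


Segmenting 'placeer' against the inventory:
  'place' -> root (morpheme 1)
  'er' -> suffix (morpheme 2)
Total morphemes: 2

2
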